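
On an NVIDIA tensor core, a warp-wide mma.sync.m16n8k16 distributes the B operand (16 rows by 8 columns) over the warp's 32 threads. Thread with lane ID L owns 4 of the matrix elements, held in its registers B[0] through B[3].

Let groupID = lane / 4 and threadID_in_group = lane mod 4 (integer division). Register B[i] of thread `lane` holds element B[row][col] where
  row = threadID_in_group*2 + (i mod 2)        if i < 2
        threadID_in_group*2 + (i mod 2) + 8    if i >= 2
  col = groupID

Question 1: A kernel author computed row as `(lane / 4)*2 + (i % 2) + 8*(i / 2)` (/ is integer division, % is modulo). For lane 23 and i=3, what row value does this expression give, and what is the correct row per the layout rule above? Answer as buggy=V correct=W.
`(lane / 4)*2 + (i % 2) + 8*(i / 2)`[23,3]->19
23: g=5,t=3
[3] (3*2+1+8,5) = (15,5)
row: 19 vs 15

buggy=19 correct=15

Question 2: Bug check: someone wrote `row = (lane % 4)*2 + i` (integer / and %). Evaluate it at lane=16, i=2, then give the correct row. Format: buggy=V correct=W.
buggy=2 correct=8

`(lane % 4)*2 + i`[16,2]->2
lane 16: gid=4 (16/4), tid=0 (16%4)
i=2: r=0*2+0+8=8, c=gid=4
row: 2 vs 8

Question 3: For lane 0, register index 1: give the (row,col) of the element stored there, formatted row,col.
1,0

0: G=0,T=0
[1] (0*2+1+0,0) = (1,0)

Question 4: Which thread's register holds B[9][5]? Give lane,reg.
c=5→G=5  r=9→rhi=1,T=0,p=1
L=5*4+0=20  i=1*2+1=3

20,3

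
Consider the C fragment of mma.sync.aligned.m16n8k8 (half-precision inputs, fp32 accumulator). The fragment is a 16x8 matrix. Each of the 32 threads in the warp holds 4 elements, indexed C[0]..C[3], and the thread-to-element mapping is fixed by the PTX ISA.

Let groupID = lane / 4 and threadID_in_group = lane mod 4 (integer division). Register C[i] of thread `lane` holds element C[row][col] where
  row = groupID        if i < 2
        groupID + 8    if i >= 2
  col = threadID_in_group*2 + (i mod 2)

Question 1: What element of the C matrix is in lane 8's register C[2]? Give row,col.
10,0

lane 8→8/4=2, 8 mod 4=0
i=2  r:2+8→10  c:2·0+0→0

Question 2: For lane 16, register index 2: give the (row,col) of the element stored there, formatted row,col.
12,0

L=16⇒gr=16>>2=4, th=16&3=0
[2]⇒row 4+8=12  col 0·2+0=0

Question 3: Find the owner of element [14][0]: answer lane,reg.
r=14->g=6,rb=1  c=0->t=0,b0=0
L=6*4+0=24  i=1*2+0=2

24,2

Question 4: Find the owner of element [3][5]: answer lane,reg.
r=3⇒gr=3,Rb=0  c=5⇒th=2,odd=1
L=3*4+2=14  i=0*2+1=1

14,1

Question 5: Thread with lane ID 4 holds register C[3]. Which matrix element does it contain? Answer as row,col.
L=4⇒gr=4>>2=1, th=4&3=0
[3]⇒row 1+8=9  col 0·2+1=1

9,1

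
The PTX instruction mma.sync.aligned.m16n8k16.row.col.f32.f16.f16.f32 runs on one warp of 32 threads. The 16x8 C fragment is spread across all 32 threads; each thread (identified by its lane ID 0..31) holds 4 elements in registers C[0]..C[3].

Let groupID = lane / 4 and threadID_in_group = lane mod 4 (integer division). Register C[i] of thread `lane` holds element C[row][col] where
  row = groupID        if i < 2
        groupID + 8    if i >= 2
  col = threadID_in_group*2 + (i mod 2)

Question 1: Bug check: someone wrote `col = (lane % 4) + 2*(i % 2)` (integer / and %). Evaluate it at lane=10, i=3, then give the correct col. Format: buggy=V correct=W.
`(lane % 4) + 2*(i % 2)`[10,3]->4
10: g=2,t=2
[3] (2+8,2*2+1) = (10,5)
col: 4 vs 5

buggy=4 correct=5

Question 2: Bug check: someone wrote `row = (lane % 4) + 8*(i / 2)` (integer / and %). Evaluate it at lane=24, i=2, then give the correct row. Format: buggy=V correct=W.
buggy=8 correct=14

`(lane % 4) + 8*(i / 2)`[24,2]->8
lane 24->24/4=6, 24 mod 4=0
i=2  r:6+8->14  c:2·0+0->0
row: 8 vs 14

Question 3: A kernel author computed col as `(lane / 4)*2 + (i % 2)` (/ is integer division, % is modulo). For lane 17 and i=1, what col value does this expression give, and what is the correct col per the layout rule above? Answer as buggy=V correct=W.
`(lane / 4)*2 + (i % 2)`[17,1]->9
17: gid=4,tid=1
[1] (4+0,1*2+1) = (4,3)
col: 9 vs 3

buggy=9 correct=3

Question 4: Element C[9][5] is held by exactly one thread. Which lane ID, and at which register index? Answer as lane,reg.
6,3

r=9⇒gr=1,Rb=1  c=5⇒th=2,odd=1
L=1*4+2=6  i=1*2+1=3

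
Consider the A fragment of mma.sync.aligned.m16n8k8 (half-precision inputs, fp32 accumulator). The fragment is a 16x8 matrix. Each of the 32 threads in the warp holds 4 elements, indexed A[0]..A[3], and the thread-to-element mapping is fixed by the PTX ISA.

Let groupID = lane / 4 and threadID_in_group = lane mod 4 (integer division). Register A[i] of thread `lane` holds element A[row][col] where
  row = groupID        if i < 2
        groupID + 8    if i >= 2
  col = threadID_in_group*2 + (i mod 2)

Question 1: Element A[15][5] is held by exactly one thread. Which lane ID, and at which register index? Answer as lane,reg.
30,3

r:15=>grp=7,rB=1  c:5=>tig=2,lo=1
L=7*4+2=30  i=1*2+1=3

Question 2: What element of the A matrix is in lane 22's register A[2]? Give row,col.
13,4

22: grp=5,tig=2
[2] (5+8,2*2+0) = (13,4)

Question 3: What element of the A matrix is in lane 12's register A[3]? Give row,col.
lane 12: gid=3 (12/4), tid=0 (12%4)
i=3: r=3+8=11, c=0*2+1=1

11,1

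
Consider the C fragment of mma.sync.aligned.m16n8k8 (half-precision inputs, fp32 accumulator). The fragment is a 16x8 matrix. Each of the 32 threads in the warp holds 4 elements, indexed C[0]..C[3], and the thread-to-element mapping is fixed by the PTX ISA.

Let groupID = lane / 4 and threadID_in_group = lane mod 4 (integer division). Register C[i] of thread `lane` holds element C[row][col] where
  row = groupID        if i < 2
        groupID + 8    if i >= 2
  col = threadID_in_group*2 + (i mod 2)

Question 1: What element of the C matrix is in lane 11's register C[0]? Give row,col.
2,6

11: gr=2,th=3
[0] (2+0,3*2+0) = (2,6)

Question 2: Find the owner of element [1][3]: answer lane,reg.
r=1->g=1,rb=0  c=3->t=1,b0=1
L=1*4+1=5  i=0*2+1=1

5,1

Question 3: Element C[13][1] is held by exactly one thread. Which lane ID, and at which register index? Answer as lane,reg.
20,3

r:13=>grp=5,rB=1  c:1=>tig=0,lo=1
L=5*4+0=20  i=1*2+1=3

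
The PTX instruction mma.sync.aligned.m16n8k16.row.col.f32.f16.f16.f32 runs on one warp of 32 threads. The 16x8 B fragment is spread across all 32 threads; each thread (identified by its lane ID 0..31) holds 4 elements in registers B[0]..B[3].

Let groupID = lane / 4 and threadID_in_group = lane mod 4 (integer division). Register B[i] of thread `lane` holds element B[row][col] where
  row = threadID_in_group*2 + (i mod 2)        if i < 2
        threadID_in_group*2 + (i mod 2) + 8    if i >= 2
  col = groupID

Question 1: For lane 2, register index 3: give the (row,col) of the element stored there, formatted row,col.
13,0

2: gr=0,th=2
[3] (2*2+1+8,0) = (13,0)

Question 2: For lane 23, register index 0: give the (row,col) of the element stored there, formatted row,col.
lane 23->23/4=5, 23 mod 4=3
i=0  r:2·3+0+0->6  c:5

6,5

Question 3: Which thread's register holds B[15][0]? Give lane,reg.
c:0=>grp=0  r:15=>rB=1,tig=3,lo=1
L=0*4+3=3  i=1*2+1=3

3,3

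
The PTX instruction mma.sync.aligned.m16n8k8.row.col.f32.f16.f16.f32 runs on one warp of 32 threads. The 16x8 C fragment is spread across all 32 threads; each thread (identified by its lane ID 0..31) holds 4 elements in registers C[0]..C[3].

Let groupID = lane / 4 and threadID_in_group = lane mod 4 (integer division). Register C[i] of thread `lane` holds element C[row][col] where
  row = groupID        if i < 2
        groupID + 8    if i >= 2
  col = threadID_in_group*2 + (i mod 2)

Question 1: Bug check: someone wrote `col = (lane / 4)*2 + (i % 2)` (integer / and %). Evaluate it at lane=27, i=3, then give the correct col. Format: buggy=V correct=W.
buggy=13 correct=7

`(lane / 4)*2 + (i % 2)`[27,3]->13
lane 27: g=6 (27/4), t=3 (27%4)
i=3: r=6+8=14, c=3*2+1=7
col: 13 vs 7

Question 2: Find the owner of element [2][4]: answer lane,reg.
r=2→G=2,rhi=0  c=4→T=2,p=0
L=2*4+2=10  i=0*2+0=0

10,0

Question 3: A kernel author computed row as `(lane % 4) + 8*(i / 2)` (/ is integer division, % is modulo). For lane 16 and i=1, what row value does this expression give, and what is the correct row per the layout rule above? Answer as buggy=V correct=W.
`(lane % 4) + 8*(i / 2)`[16,1]⇒0
lane 16⇒16/4=4, 16 mod 4=0
i=1  r:4+0⇒4  c:2·0+1⇒1
row: 0 vs 4

buggy=0 correct=4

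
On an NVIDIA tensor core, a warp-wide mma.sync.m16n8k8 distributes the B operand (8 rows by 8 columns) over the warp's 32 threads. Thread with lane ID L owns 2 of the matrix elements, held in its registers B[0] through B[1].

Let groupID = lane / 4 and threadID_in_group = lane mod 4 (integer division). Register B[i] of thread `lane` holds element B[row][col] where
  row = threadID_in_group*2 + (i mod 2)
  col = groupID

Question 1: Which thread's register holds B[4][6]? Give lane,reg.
26,0

c:6=>grp=6  r:4=>tig=2,lo=0
L=6*4+2=26  i=0=0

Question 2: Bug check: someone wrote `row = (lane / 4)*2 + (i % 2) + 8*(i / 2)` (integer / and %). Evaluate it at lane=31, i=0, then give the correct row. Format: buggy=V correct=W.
`(lane / 4)*2 + (i % 2) + 8*(i / 2)`[31,0]⇒14
31: gr=7,th=3
[0] (3*2+0,7) = (6,7)
row: 14 vs 6

buggy=14 correct=6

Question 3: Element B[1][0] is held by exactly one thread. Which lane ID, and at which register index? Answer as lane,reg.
c:0=>grp=0  r:1=>tig=0,lo=1
L=0*4+0=0  i=1=1

0,1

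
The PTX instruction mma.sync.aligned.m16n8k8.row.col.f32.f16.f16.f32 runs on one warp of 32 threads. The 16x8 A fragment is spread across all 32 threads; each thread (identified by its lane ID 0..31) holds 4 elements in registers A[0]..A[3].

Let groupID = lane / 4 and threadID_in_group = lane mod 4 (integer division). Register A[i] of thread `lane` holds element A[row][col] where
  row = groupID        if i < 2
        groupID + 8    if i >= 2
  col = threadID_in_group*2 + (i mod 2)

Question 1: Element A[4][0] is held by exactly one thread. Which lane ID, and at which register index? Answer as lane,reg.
r: 4->gid=4,r8=0  c: 0->tid=0,i&1=0
L=4*4+0=16  i=0*2+0=0

16,0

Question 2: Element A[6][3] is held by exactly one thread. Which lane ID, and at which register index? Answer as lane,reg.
25,1

r: 6->gid=6,r8=0  c: 3->tid=1,i&1=1
L=6*4+1=25  i=0*2+1=1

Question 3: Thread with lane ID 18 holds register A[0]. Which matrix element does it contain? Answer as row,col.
18: gid=4,tid=2
[0] (4+0,2*2+0) = (4,4)

4,4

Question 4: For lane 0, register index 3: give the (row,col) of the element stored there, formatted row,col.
8,1

lane 0: grp=0 (0/4), tig=0 (0%4)
i=3: r=0+8=8, c=0*2+1=1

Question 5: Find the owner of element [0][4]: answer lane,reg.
r:0=>grp=0,rB=0  c:4=>tig=2,lo=0
L=0*4+2=2  i=0*2+0=0

2,0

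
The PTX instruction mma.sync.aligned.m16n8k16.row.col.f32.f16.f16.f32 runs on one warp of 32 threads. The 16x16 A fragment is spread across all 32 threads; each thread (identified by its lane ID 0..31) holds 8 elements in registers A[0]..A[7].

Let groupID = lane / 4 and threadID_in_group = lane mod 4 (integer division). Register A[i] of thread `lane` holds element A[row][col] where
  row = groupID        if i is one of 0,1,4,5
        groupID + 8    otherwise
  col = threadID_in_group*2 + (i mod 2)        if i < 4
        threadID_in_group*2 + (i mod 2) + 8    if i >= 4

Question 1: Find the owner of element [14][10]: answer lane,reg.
25,6

r=14→G=6,rhi=1  c=10→chi=1,T=1,p=0
L=6*4+1=25  i=1*4+1*2+0=6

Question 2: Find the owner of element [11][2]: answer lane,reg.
13,2

r=11→G=3,rhi=1  c=2→chi=0,T=1,p=0
L=3*4+1=13  i=0*4+1*2+0=2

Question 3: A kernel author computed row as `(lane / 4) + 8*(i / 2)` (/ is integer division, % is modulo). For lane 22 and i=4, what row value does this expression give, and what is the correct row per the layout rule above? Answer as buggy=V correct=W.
buggy=21 correct=5

`(lane / 4) + 8*(i / 2)`[22,4]->21
22: gid=5,tid=2
[4] (5+0,2*2+0+8) = (5,12)
row: 21 vs 5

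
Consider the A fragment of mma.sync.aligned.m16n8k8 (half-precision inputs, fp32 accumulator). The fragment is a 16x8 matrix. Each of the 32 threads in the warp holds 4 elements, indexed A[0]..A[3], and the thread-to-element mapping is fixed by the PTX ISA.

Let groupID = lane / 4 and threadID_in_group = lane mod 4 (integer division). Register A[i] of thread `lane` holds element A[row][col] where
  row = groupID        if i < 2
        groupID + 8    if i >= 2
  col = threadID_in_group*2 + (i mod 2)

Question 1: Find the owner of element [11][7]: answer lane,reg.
r: 11->gid=3,r8=1  c: 7->tid=3,i&1=1
L=3*4+3=15  i=1*2+1=3

15,3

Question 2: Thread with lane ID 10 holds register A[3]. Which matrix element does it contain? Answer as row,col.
10,5

lane 10=>10/4=2, 10 mod 4=2
i=3  r:2+8=>10  c:2·2+1=>5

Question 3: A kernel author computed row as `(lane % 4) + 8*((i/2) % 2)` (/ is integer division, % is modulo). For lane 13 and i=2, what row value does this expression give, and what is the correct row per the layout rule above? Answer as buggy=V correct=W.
buggy=9 correct=11

`(lane % 4) + 8*((i/2) % 2)`[13,2]->9
13: gid=3,tid=1
[2] (3+8,1*2+0) = (11,2)
row: 9 vs 11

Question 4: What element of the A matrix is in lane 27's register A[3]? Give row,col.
L=27⇒gr=27>>2=6, th=27&3=3
[3]⇒row 6+8=14  col 3·2+1=7

14,7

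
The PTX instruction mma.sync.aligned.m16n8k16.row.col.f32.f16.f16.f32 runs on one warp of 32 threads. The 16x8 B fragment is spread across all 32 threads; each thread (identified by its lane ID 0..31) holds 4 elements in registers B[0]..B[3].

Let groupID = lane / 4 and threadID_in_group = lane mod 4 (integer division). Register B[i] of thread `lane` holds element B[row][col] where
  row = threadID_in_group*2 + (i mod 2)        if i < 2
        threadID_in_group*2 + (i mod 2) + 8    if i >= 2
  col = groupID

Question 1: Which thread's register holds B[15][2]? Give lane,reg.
11,3

c=2->g=2  r=15->rb=1,t=3,b0=1
L=2*4+3=11  i=1*2+1=3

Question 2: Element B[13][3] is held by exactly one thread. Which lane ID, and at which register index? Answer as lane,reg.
c:3=>grp=3  r:13=>rB=1,tig=2,lo=1
L=3*4+2=14  i=1*2+1=3

14,3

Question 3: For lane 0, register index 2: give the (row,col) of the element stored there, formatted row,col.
0: grp=0,tig=0
[2] (0*2+0+8,0) = (8,0)

8,0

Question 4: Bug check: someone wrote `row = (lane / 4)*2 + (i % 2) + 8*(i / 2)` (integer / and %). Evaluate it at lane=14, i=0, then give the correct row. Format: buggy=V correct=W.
buggy=6 correct=4

`(lane / 4)*2 + (i % 2) + 8*(i / 2)`[14,0]=>6
L=14=>grp=14>>2=3, tig=14&3=2
[0]=>row 2·2+0+0=4  col grp=3
row: 6 vs 4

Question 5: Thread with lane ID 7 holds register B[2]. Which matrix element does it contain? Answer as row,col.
lane 7: gid=1 (7/4), tid=3 (7%4)
i=2: r=3*2+0+8=14, c=gid=1

14,1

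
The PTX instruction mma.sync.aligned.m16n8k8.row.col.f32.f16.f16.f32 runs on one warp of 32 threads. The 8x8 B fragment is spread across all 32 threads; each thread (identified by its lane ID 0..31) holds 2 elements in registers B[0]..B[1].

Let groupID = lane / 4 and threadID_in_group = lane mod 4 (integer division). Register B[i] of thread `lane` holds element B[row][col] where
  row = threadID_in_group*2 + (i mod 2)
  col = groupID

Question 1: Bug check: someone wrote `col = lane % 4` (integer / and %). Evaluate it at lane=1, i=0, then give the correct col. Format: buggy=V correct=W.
`lane % 4`[1,0]=>1
lane 1=>1/4=0, 1 mod 4=1
i=0  r:2·1+0=>2  c:0
col: 1 vs 0

buggy=1 correct=0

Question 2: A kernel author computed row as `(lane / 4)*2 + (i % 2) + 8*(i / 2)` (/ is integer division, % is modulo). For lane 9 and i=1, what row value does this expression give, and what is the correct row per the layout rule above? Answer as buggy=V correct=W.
buggy=5 correct=3

`(lane / 4)*2 + (i % 2) + 8*(i / 2)`[9,1]=>5
L=9=>grp=9>>2=2, tig=9&3=1
[1]=>row 1·2+1=3  col grp=2
row: 5 vs 3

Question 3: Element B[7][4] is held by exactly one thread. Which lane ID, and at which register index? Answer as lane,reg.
c=4->g=4  r=7->t=3,b0=1
L=4*4+3=19  i=1=1

19,1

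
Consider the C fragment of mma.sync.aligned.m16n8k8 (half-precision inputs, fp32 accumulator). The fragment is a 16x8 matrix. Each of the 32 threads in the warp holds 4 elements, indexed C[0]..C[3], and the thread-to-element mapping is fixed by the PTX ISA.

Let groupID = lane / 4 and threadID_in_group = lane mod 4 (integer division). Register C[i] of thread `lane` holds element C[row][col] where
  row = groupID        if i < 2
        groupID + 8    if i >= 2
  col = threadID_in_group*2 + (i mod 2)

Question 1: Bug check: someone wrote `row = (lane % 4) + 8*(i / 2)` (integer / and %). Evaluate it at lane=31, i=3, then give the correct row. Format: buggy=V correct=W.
`(lane % 4) + 8*(i / 2)`[31,3]->11
lane 31->31/4=7, 31 mod 4=3
i=3  r:7+8->15  c:2·3+1->7
row: 11 vs 15

buggy=11 correct=15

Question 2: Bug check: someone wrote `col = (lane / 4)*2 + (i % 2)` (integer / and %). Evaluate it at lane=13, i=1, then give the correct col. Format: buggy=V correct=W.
buggy=7 correct=3

`(lane / 4)*2 + (i % 2)`[13,1]->7
L=13->gid=13>>2=3, tid=13&3=1
[1]->row 3+0=3  col 1·2+1=3
col: 7 vs 3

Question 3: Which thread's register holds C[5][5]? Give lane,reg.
r=5⇒gr=5,Rb=0  c=5⇒th=2,odd=1
L=5*4+2=22  i=0*2+1=1

22,1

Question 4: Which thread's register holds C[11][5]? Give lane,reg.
14,3

r=11->g=3,rb=1  c=5->t=2,b0=1
L=3*4+2=14  i=1*2+1=3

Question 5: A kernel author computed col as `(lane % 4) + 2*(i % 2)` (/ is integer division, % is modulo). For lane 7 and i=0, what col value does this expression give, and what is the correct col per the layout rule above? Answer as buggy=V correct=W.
buggy=3 correct=6

`(lane % 4) + 2*(i % 2)`[7,0]⇒3
lane 7: gr=1 (7/4), th=3 (7%4)
i=0: r=1+0=1, c=3*2+0=6
col: 3 vs 6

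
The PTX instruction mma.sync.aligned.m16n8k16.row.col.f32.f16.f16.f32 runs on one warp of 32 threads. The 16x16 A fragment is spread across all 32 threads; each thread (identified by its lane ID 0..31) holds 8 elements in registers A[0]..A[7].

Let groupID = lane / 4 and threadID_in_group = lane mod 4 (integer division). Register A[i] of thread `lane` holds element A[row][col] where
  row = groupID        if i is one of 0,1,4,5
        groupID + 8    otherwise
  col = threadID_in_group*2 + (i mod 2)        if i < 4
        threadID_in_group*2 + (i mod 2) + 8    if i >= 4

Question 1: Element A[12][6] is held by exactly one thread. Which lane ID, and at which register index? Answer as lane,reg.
r: 12->gid=4,r8=1  c: 6->c8=0,tid=3,i&1=0
L=4*4+3=19  i=0*4+1*2+0=2

19,2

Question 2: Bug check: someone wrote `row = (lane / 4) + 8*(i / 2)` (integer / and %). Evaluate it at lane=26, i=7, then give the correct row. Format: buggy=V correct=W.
`(lane / 4) + 8*(i / 2)`[26,7]→30
lane 26→26/4=6, 26 mod 4=2
i=7  r:6+8→14  c:2·2+1+8→13
row: 30 vs 14

buggy=30 correct=14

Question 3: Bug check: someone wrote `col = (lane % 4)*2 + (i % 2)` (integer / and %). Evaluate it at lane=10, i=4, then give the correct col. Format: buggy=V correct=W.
`(lane % 4)*2 + (i % 2)`[10,4]->4
L=10->g=10>>2=2, t=10&3=2
[4]->row 2+0=2  col 2·2+0+8=12
col: 4 vs 12

buggy=4 correct=12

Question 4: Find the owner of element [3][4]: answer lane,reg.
r=3->g=3,rb=0  c=4->cb=0,t=2,b0=0
L=3*4+2=14  i=0*4+0*2+0=0

14,0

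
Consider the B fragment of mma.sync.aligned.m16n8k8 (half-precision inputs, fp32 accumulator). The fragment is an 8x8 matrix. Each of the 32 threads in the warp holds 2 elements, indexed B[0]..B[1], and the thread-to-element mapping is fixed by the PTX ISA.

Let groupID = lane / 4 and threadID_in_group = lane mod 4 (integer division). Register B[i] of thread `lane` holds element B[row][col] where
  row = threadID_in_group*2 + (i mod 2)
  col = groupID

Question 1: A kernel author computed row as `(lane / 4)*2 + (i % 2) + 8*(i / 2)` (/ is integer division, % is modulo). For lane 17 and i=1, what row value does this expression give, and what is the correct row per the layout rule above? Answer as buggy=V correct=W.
`(lane / 4)*2 + (i % 2) + 8*(i / 2)`[17,1]⇒9
lane 17: gr=4 (17/4), th=1 (17%4)
i=1: r=1*2+1=3, c=gr=4
row: 9 vs 3

buggy=9 correct=3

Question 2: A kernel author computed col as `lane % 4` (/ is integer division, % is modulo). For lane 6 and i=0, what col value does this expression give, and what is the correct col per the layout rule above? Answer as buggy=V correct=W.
buggy=2 correct=1

`lane % 4`[6,0]⇒2
lane 6⇒6/4=1, 6 mod 4=2
i=0  r:2·2+0⇒4  c:1
col: 2 vs 1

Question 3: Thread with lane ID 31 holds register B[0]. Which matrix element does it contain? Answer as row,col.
6,7

lane 31⇒31/4=7, 31 mod 4=3
i=0  r:2·3+0⇒6  c:7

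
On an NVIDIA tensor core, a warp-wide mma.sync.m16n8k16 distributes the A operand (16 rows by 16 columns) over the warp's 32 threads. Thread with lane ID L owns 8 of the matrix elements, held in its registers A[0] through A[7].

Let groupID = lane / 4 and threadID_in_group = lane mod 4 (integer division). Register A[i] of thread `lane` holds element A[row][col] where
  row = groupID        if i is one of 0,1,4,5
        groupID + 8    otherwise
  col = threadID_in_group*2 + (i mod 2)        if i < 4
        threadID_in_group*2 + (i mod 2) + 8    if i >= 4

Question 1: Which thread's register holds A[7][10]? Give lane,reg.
29,4

r=7⇒gr=7,Rb=0  c=10⇒Cb=1,th=1,odd=0
L=7*4+1=29  i=1*4+0*2+0=4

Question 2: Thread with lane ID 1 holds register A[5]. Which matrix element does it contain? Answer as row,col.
lane 1->1/4=0, 1 mod 4=1
i=5  r:0+0->0  c:2·1+1+8->11

0,11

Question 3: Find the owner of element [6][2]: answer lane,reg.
25,0

r=6→G=6,rhi=0  c=2→chi=0,T=1,p=0
L=6*4+1=25  i=0*4+0*2+0=0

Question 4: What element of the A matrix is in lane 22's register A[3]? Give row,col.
13,5

lane 22->22/4=5, 22 mod 4=2
i=3  r:5+8->13  c:2·2+1+0->5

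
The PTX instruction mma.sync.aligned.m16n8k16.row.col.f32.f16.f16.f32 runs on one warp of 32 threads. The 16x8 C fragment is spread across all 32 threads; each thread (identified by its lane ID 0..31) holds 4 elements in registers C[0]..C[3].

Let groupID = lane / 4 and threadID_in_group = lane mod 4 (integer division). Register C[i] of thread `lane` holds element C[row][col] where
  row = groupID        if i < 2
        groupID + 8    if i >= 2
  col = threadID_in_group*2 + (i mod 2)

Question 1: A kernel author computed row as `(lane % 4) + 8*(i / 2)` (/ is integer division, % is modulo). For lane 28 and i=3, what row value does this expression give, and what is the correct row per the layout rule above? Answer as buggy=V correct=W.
buggy=8 correct=15

`(lane % 4) + 8*(i / 2)`[28,3]→8
lane 28: G=7 (28/4), T=0 (28%4)
i=3: r=7+8=15, c=0*2+1=1
row: 8 vs 15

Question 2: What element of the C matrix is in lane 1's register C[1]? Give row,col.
0,3

L=1=>grp=1>>2=0, tig=1&3=1
[1]=>row 0+0=0  col 1·2+1=3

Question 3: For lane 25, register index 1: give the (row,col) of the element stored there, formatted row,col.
lane 25->25/4=6, 25 mod 4=1
i=1  r:6+0->6  c:2·1+1->3

6,3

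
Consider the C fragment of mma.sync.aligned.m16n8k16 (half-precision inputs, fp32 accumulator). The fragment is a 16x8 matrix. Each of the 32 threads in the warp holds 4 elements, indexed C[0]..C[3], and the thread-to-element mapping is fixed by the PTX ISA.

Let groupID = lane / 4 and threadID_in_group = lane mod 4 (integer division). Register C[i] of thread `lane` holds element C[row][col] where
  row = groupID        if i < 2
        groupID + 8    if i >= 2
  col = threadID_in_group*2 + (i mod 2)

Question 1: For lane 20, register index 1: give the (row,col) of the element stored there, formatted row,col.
5,1

lane 20: grp=5 (20/4), tig=0 (20%4)
i=1: r=5+0=5, c=0*2+1=1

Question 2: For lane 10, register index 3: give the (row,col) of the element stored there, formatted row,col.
lane 10: gr=2 (10/4), th=2 (10%4)
i=3: r=2+8=10, c=2*2+1=5

10,5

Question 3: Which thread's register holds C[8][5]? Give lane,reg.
2,3

r=8⇒gr=0,Rb=1  c=5⇒th=2,odd=1
L=0*4+2=2  i=1*2+1=3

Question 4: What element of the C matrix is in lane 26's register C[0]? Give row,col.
lane 26: gid=6 (26/4), tid=2 (26%4)
i=0: r=6+0=6, c=2*2+0=4

6,4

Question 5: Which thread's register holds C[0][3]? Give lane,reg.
r: 0->gid=0,r8=0  c: 3->tid=1,i&1=1
L=0*4+1=1  i=0*2+1=1

1,1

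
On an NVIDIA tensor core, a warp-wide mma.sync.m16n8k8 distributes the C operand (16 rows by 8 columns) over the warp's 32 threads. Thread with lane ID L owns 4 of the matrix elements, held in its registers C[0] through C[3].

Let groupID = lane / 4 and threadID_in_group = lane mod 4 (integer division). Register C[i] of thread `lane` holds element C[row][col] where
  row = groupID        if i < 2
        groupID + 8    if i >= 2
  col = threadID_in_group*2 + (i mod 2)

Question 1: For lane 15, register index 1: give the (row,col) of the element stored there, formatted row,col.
15: gid=3,tid=3
[1] (3+0,3*2+1) = (3,7)

3,7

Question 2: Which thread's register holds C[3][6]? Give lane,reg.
15,0

r=3->g=3,rb=0  c=6->t=3,b0=0
L=3*4+3=15  i=0*2+0=0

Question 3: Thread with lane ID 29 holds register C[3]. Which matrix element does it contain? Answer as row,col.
15,3

29: g=7,t=1
[3] (7+8,1*2+1) = (15,3)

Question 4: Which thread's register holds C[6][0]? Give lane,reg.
24,0

r:6=>grp=6,rB=0  c:0=>tig=0,lo=0
L=6*4+0=24  i=0*2+0=0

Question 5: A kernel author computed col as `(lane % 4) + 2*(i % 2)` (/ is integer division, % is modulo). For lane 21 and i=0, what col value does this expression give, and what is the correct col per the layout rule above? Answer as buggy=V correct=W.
buggy=1 correct=2

`(lane % 4) + 2*(i % 2)`[21,0]→1
lane 21: G=5 (21/4), T=1 (21%4)
i=0: r=5+0=5, c=1*2+0=2
col: 1 vs 2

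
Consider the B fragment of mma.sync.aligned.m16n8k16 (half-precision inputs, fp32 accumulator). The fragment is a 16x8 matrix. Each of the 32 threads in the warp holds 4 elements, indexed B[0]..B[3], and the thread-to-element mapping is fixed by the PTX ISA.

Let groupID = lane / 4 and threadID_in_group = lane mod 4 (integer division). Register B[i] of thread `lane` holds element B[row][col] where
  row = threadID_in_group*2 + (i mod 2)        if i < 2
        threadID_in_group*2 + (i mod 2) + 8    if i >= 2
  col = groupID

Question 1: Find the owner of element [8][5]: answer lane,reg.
c:5=>grp=5  r:8=>rB=1,tig=0,lo=0
L=5*4+0=20  i=1*2+0=2

20,2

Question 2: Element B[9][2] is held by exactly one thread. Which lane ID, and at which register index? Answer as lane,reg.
8,3

c: 2->gid=2  r: 9->r8=1,tid=0,i&1=1
L=2*4+0=8  i=1*2+1=3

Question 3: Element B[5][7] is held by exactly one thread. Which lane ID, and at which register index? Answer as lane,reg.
c=7⇒gr=7  r=5⇒Rb=0,th=2,odd=1
L=7*4+2=30  i=0*2+1=1

30,1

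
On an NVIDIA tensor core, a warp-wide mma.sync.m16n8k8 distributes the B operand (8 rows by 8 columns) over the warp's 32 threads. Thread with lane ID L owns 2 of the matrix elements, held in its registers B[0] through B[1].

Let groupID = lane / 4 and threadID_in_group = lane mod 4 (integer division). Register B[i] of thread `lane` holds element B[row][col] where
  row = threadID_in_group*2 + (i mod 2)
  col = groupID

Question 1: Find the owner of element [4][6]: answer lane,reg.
26,0

c=6→G=6  r=4→T=2,p=0
L=6*4+2=26  i=0=0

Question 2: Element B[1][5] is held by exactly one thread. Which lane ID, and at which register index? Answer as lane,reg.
c=5->g=5  r=1->t=0,b0=1
L=5*4+0=20  i=1=1

20,1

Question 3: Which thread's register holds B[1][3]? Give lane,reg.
12,1

c=3->g=3  r=1->t=0,b0=1
L=3*4+0=12  i=1=1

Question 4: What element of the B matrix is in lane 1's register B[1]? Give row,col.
3,0

lane 1=>1/4=0, 1 mod 4=1
i=1  r:2·1+1=>3  c:0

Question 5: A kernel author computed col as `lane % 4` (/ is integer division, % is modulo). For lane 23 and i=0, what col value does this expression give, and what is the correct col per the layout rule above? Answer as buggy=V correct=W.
`lane % 4`[23,0]=>3
lane 23=>23/4=5, 23 mod 4=3
i=0  r:2·3+0=>6  c:5
col: 3 vs 5

buggy=3 correct=5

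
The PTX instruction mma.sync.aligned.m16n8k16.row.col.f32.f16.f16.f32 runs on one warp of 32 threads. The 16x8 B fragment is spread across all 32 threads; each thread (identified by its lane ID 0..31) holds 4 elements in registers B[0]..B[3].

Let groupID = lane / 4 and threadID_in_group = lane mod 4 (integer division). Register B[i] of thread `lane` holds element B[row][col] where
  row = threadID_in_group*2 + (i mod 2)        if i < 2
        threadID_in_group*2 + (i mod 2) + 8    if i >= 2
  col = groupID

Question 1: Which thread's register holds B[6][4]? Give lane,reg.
c=4->g=4  r=6->rb=0,t=3,b0=0
L=4*4+3=19  i=0*2+0=0

19,0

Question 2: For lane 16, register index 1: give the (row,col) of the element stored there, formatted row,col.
1,4

lane 16->16/4=4, 16 mod 4=0
i=1  r:2·0+1+0->1  c:4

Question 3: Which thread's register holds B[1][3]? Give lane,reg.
c=3->g=3  r=1->rb=0,t=0,b0=1
L=3*4+0=12  i=0*2+1=1

12,1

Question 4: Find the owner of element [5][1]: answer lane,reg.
c=1->g=1  r=5->rb=0,t=2,b0=1
L=1*4+2=6  i=0*2+1=1

6,1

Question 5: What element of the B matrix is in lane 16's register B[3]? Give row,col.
9,4

lane 16: G=4 (16/4), T=0 (16%4)
i=3: r=0*2+1+8=9, c=G=4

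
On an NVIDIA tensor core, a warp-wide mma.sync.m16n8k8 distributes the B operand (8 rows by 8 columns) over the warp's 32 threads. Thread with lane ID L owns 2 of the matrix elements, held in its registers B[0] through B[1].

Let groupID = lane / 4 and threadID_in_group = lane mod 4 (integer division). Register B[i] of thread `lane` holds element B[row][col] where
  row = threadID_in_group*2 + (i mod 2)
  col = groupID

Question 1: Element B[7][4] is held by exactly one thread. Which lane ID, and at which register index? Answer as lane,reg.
c=4⇒gr=4  r=7⇒th=3,odd=1
L=4*4+3=19  i=1=1

19,1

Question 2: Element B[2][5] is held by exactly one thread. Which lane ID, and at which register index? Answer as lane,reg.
21,0

c=5→G=5  r=2→T=1,p=0
L=5*4+1=21  i=0=0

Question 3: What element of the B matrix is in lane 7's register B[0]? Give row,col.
6,1

7: gr=1,th=3
[0] (3*2+0,1) = (6,1)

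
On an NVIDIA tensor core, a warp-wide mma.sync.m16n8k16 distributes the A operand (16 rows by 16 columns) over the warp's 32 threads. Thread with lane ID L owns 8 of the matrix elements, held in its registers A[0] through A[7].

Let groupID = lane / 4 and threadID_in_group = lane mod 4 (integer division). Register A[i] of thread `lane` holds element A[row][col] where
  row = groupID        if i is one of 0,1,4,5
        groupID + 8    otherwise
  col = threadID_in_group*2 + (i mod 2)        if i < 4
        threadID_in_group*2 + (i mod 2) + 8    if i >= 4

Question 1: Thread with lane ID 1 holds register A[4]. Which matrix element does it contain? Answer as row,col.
0,10

lane 1: G=0 (1/4), T=1 (1%4)
i=4: r=0+0=0, c=1*2+0+8=10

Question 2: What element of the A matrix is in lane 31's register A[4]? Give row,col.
7,14

31: gid=7,tid=3
[4] (7+0,3*2+0+8) = (7,14)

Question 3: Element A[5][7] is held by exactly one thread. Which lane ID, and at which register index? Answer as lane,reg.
23,1

r=5→G=5,rhi=0  c=7→chi=0,T=3,p=1
L=5*4+3=23  i=0*4+0*2+1=1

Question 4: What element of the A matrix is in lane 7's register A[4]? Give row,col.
1,14

7: gr=1,th=3
[4] (1+0,3*2+0+8) = (1,14)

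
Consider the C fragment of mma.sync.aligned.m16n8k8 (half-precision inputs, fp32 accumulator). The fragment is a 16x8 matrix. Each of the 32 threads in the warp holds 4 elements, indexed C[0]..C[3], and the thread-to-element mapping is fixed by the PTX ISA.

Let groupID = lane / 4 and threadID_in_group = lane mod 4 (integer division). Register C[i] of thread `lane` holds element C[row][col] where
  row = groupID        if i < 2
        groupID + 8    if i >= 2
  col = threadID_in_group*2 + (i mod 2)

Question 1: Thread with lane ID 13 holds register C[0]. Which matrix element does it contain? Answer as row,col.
lane 13: grp=3 (13/4), tig=1 (13%4)
i=0: r=3+0=3, c=1*2+0=2

3,2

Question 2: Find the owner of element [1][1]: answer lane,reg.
4,1

r=1→G=1,rhi=0  c=1→T=0,p=1
L=1*4+0=4  i=0*2+1=1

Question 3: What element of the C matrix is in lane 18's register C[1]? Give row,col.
4,5

lane 18=>18/4=4, 18 mod 4=2
i=1  r:4+0=>4  c:2·2+1=>5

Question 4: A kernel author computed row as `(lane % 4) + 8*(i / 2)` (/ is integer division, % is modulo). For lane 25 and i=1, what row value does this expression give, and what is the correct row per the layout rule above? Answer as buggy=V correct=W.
buggy=1 correct=6

`(lane % 4) + 8*(i / 2)`[25,1]→1
L=25→G=25>>2=6, T=25&3=1
[1]→row 6+0=6  col 1·2+1=3
row: 1 vs 6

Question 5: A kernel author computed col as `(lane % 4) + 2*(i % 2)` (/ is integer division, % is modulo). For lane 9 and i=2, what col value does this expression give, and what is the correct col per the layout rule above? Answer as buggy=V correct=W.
`(lane % 4) + 2*(i % 2)`[9,2]⇒1
lane 9: gr=2 (9/4), th=1 (9%4)
i=2: r=2+8=10, c=1*2+0=2
col: 1 vs 2

buggy=1 correct=2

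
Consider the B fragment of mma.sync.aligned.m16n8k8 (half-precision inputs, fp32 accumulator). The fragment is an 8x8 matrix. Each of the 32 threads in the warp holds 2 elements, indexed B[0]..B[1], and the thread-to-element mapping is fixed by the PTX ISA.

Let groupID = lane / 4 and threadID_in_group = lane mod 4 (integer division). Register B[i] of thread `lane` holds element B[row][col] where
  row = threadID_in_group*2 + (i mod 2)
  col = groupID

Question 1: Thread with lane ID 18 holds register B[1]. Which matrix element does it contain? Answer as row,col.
lane 18: gid=4 (18/4), tid=2 (18%4)
i=1: r=2*2+1=5, c=gid=4

5,4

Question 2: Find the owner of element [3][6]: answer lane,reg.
25,1

c=6→G=6  r=3→T=1,p=1
L=6*4+1=25  i=1=1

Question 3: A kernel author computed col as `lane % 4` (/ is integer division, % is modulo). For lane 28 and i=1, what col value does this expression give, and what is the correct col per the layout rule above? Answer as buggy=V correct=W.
buggy=0 correct=7

`lane % 4`[28,1]->0
28: g=7,t=0
[1] (0*2+1,7) = (1,7)
col: 0 vs 7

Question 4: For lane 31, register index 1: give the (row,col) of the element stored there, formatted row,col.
lane 31: G=7 (31/4), T=3 (31%4)
i=1: r=3*2+1=7, c=G=7

7,7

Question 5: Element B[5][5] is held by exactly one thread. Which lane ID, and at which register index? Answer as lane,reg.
22,1

c:5=>grp=5  r:5=>tig=2,lo=1
L=5*4+2=22  i=1=1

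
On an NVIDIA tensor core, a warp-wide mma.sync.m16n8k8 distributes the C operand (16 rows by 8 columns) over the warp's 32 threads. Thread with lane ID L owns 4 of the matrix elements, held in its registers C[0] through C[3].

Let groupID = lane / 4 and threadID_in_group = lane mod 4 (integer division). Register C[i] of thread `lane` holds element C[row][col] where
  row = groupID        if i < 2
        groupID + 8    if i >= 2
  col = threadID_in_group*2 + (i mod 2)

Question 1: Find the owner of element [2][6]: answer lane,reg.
11,0

r=2→G=2,rhi=0  c=6→T=3,p=0
L=2*4+3=11  i=0*2+0=0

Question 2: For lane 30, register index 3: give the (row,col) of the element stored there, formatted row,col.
15,5

30: G=7,T=2
[3] (7+8,2*2+1) = (15,5)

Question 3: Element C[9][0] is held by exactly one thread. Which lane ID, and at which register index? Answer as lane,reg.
r=9⇒gr=1,Rb=1  c=0⇒th=0,odd=0
L=1*4+0=4  i=1*2+0=2

4,2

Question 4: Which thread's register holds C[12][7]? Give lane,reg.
r:12=>grp=4,rB=1  c:7=>tig=3,lo=1
L=4*4+3=19  i=1*2+1=3

19,3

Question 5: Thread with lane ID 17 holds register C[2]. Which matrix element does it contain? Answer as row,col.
12,2

lane 17→17/4=4, 17 mod 4=1
i=2  r:4+8→12  c:2·1+0→2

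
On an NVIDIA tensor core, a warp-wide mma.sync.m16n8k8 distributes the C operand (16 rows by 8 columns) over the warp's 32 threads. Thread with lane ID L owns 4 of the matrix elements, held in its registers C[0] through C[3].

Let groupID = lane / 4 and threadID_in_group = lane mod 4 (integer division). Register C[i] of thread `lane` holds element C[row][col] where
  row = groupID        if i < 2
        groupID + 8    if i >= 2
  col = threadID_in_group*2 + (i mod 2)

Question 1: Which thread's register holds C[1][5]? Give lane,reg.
r:1=>grp=1,rB=0  c:5=>tig=2,lo=1
L=1*4+2=6  i=0*2+1=1

6,1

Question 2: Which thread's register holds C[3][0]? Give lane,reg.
r:3=>grp=3,rB=0  c:0=>tig=0,lo=0
L=3*4+0=12  i=0*2+0=0

12,0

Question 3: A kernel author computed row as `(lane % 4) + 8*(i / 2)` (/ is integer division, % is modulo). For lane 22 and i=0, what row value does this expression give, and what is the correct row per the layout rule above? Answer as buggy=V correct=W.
buggy=2 correct=5

`(lane % 4) + 8*(i / 2)`[22,0]->2
lane 22: g=5 (22/4), t=2 (22%4)
i=0: r=5+0=5, c=2*2+0=4
row: 2 vs 5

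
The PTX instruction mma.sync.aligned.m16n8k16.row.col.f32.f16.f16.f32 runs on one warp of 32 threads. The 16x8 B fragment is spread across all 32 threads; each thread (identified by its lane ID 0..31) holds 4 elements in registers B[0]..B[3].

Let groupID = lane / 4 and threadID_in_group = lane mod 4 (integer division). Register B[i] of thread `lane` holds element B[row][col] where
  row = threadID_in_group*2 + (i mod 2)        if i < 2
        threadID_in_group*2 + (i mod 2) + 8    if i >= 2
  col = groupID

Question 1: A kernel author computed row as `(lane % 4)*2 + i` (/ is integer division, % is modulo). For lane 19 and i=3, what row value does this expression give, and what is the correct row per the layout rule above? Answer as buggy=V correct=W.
buggy=9 correct=15

`(lane % 4)*2 + i`[19,3]⇒9
lane 19: gr=4 (19/4), th=3 (19%4)
i=3: r=3*2+1+8=15, c=gr=4
row: 9 vs 15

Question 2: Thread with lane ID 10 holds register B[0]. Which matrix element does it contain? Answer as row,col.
4,2

lane 10: g=2 (10/4), t=2 (10%4)
i=0: r=2*2+0+0=4, c=g=2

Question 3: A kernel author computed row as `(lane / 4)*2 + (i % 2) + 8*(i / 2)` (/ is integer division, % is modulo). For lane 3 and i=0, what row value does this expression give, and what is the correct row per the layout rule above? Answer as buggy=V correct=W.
`(lane / 4)*2 + (i % 2) + 8*(i / 2)`[3,0]=>0
lane 3=>3/4=0, 3 mod 4=3
i=0  r:2·3+0+0=>6  c:0
row: 0 vs 6

buggy=0 correct=6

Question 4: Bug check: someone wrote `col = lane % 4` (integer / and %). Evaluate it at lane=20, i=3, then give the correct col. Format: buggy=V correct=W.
buggy=0 correct=5

`lane % 4`[20,3]->0
L=20->gid=20>>2=5, tid=20&3=0
[3]->row 0·2+1+8=9  col gid=5
col: 0 vs 5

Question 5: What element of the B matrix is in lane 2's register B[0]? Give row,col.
4,0

lane 2: gid=0 (2/4), tid=2 (2%4)
i=0: r=2*2+0+0=4, c=gid=0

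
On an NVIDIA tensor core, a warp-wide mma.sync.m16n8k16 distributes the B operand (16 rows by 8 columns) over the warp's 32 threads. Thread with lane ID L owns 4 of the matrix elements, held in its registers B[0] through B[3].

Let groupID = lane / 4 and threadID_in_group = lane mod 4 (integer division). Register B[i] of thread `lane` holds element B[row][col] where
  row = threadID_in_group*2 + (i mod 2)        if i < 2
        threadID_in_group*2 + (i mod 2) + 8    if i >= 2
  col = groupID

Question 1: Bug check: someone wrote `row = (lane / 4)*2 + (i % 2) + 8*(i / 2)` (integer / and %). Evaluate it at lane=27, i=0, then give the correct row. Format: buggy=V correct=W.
`(lane / 4)*2 + (i % 2) + 8*(i / 2)`[27,0]⇒12
L=27⇒gr=27>>2=6, th=27&3=3
[0]⇒row 3·2+0+0=6  col gr=6
row: 12 vs 6

buggy=12 correct=6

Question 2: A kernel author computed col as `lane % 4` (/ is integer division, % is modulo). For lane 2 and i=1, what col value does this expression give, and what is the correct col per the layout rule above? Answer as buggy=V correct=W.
buggy=2 correct=0

`lane % 4`[2,1]=>2
2: grp=0,tig=2
[1] (2*2+1+0,0) = (5,0)
col: 2 vs 0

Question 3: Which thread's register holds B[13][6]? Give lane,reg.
26,3

c:6=>grp=6  r:13=>rB=1,tig=2,lo=1
L=6*4+2=26  i=1*2+1=3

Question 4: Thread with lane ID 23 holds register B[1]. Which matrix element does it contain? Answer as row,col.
7,5

L=23⇒gr=23>>2=5, th=23&3=3
[1]⇒row 3·2+1+0=7  col gr=5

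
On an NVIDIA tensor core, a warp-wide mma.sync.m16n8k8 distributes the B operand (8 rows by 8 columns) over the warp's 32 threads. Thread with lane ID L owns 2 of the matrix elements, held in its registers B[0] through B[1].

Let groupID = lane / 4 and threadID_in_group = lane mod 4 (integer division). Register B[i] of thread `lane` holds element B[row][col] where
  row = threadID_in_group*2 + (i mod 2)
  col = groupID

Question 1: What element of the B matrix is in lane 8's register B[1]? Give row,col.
1,2

lane 8→8/4=2, 8 mod 4=0
i=1  r:2·0+1→1  c:2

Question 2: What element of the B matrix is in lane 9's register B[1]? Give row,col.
9: grp=2,tig=1
[1] (1*2+1,2) = (3,2)

3,2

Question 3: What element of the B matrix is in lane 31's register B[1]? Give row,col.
lane 31⇒31/4=7, 31 mod 4=3
i=1  r:2·3+1⇒7  c:7

7,7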